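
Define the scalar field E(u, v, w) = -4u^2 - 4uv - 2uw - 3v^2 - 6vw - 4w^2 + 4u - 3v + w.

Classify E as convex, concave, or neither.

concave

E is quadratic, so its Hessian is the constant matrix H = [[-8, -4, -2], [-4, -6, -6], [-2, -6, -8]].
Leading principal minors: -8, 32, -40.
Signs alternate −, +, − ⇒ H ≺ 0 ⇒ concave.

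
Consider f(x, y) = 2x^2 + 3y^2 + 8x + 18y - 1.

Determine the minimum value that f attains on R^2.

-36

f(x,y) separates as P(x) + Q(y) − 1, so its minimum is min P + min Q − 1.
P'(x) = 4x + 8 vanishes at x ∈ {-2}; Q'(y) = 6y + 18 vanishes at y ∈ {-3}.
Local minima of P (where P''>0): P(-2)=-8. Local minima of Q: Q(-3)=-27.
So the global minimum of f is P(-2) + Q(-3) − 1 = -8 − 27 − 1 = -36, attained at (-2, -3).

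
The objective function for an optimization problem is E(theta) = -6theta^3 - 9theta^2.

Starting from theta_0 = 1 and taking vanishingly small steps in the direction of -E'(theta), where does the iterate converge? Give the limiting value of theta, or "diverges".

diverges

E'(theta) = -18theta(theta + 1), so E'(1) = -36.
Gradient descent moves in the -E' direction, i.e. theta is increasing.
There is no critical point above theta=1, and E' keeps the same sign, so the iterate runs off to +∞.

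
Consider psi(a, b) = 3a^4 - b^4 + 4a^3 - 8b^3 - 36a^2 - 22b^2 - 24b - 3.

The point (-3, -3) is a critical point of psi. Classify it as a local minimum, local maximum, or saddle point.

The mixed partial ∂²psi/∂a∂b is 0, so the Hessian at any point is diag(psi_aa, psi_bb) = diag(12(3a^2 + 2a - 6), -4(3b^2 + 12b + 11)).
At (-3, -3): H = diag(180, -8).
The eigenvalues have opposite signs, so H is indefinite: a saddle point.

saddle point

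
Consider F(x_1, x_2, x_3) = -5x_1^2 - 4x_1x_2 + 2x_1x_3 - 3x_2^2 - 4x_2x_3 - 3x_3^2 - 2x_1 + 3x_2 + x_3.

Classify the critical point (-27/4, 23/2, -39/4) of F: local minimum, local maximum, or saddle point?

The Hessian is constant: H = [[-10, -4, 2], [-4, -6, -4], [2, -4, -6]].
Leading principal minors: Δ₁ = -10, Δ₂ = 44, Δ₃ = -16.
The minors alternate sign starting negative (−, +, −), so H is negative definite: a local maximum.

local maximum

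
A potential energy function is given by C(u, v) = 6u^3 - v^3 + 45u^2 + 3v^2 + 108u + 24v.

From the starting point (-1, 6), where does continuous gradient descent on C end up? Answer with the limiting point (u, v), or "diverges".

diverges

C is separable, so gradient descent decouples: u follows -∂C/∂u, v follows -∂C/∂v.
∂C/∂u = 18(u + 2)(u + 3); at u=-1 this is 36, so u decreases.
∂C/∂v = -3(v - 4)(v + 2); at v=6 this is -48, so v increases.
The v-coordinate has no critical point in that direction and runs off to infinity.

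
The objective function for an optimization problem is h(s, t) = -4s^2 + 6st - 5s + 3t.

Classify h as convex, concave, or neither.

neither

h is quadratic, so its Hessian is the constant matrix H = [[-8, 6], [6, 0]].
det(H) = -36, tr(H) = -8.
det(H) < 0, so H is indefinite: neither convex nor concave.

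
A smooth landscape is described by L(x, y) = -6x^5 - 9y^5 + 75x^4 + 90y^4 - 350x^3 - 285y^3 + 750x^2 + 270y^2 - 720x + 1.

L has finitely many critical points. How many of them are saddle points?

L separates as a function of x plus a function of y, so ∇L=0 decouples.
∂L/∂x = -30(x - 4)(x - 3)(x - 2)(x - 1) = 0 at x ∈ {1, 2, 3, 4}; ∂L/∂y = -45y(y - 4)(y - 3)(y - 1) = 0 at y ∈ {0, 1, 3, 4}.
The Hessian is diagonal: diag(L_xx, L_yy). Second derivatives: L_xx(1)=180, L_xx(2)=-60, L_xx(3)=60, L_xx(4)=-180; L_yy(0)=540, L_yy(1)=-270, L_yy(3)=270, L_yy(4)=-540.
Saddle points occur where the two diagonal entries have opposite signs: (1, 1), (1, 4), (2, 0), (2, 3), (3, 1), (3, 4), (4, 0), (4, 3). Count: 8.

8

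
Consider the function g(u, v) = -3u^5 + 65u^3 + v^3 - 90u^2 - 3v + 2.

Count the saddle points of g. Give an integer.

4

g separates as a function of u plus a function of v, so ∇g=0 decouples.
∂g/∂u = -15u(u - 3)(u - 1)(u + 4) = 0 at u ∈ {-4, 0, 1, 3}; ∂g/∂v = 3(v - 1)(v + 1) = 0 at v ∈ {-1, 1}.
The Hessian is diagonal: diag(g_uu, g_vv). Second derivatives: g_uu(-4)=2100, g_uu(0)=-180, g_uu(1)=150, g_uu(3)=-630; g_vv(-1)=-6, g_vv(1)=6.
Saddle points occur where the two diagonal entries have opposite signs: (-4, -1), (0, 1), (1, -1), (3, 1). Count: 4.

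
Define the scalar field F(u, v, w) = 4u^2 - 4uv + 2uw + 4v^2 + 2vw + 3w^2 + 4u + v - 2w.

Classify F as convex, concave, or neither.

convex

F is quadratic, so its Hessian is the constant matrix H = [[8, -4, 2], [-4, 8, 2], [2, 2, 6]].
Leading principal minors: 8, 48, 192.
All positive ⇒ H ≻ 0 ⇒ convex.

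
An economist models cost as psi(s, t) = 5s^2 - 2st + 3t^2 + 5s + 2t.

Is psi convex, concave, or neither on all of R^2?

convex

psi is quadratic, so its Hessian is the constant matrix H = [[10, -2], [-2, 6]].
det(H) = 56, tr(H) = 16.
det(H) > 0 and tr(H) > 0, so H is positive definite everywhere: convex.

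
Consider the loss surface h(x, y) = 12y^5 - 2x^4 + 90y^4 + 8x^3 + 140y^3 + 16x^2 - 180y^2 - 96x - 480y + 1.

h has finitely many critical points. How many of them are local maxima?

4

h separates as a function of x plus a function of y, so ∇h=0 decouples.
∂h/∂x = -8(x - 3)(x - 2)(x + 2) = 0 at x ∈ {-2, 2, 3}; ∂h/∂y = 60(y - 1)(y + 1)(y + 2)(y + 4) = 0 at y ∈ {-4, -2, -1, 1}.
The Hessian is diagonal: diag(h_xx, h_yy). Second derivatives: h_xx(-2)=-160, h_xx(2)=32, h_xx(3)=-40; h_yy(-4)=-1800, h_yy(-2)=360, h_yy(-1)=-360, h_yy(1)=1800.
Local maxima occur where both diagonal entries negative: (-2, -4), (-2, -1), (3, -4), (3, -1). Count: 4.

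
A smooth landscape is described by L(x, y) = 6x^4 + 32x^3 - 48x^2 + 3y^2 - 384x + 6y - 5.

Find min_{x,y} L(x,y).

L(x,y) separates as P(x) + Q(y) − 5, so its minimum is min P + min Q − 5.
P'(x) = 24(x - 2)(x + 2)(x + 4) vanishes at x ∈ {-4, -2, 2}; Q'(y) = 6y + 6 vanishes at y ∈ {-1}.
Local minima of P (where P''>0): P(-4)=256, P(2)=-608. Local minima of Q: Q(-1)=-3.
So the global minimum of L is P(2) + Q(-1) − 5 = -608 − 3 − 5 = -616, attained at (2, -1).

-616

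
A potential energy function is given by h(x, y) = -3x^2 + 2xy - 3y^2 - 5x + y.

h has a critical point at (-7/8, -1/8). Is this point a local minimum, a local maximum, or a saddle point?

local maximum

The Hessian of h is constant: H = [[-6, 2], [2, -6]].
det(H) = (-6)·(-6) − 2² = 32.
det(H) > 0 and tr(H) = -12 < 0, so H is negative definite and the point is a local maximum.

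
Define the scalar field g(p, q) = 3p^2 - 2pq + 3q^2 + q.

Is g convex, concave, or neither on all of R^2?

convex

g is quadratic, so its Hessian is the constant matrix H = [[6, -2], [-2, 6]].
det(H) = 32, tr(H) = 12.
det(H) > 0 and tr(H) > 0, so H is positive definite everywhere: convex.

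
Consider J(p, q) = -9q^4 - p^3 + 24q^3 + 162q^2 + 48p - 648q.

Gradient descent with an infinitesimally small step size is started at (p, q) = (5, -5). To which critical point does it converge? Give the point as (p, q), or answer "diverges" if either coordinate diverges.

J is separable, so gradient descent decouples: p follows -∂J/∂p, q follows -∂J/∂q.
∂J/∂p = -3(p - 4)(p + 4); at p=5 this is -27, so p increases.
∂J/∂q = -36(q - 3)(q - 2)(q + 3); at q=-5 this is 4032, so q decreases.
The p-coordinate has no critical point in that direction and runs off to infinity.

diverges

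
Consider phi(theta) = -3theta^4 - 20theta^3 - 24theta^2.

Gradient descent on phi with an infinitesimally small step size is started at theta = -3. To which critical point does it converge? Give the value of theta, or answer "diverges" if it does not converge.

phi'(theta) = -12theta(theta + 1)(theta + 4), so phi'(-3) = -72.
Gradient descent moves in the -phi' direction, i.e. theta is increasing.
The nearest critical point in that direction is theta = -1, where phi'' = 36 > 0 (a local minimum). The iterate converges there.

-1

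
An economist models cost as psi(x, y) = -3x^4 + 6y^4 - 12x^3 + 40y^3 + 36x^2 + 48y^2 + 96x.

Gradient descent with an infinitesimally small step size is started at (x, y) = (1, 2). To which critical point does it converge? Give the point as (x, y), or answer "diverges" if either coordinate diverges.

(-1, 0)

psi is separable, so gradient descent decouples: x follows -∂psi/∂x, y follows -∂psi/∂y.
∂psi/∂x = -12(x - 2)(x + 1)(x + 4); at x=1 this is 120, so x decreases.
∂psi/∂y = 24y(y + 1)(y + 4); at y=2 this is 864, so y decreases.
x converges to its nearest critical value -1 (a local min of the x-part); y converges to 0. The iterate converges to (-1, 0).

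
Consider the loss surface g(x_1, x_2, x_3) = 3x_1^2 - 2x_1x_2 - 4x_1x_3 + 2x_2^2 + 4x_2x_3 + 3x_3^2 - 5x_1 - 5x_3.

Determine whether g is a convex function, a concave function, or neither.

g is quadratic, so its Hessian is the constant matrix H = [[6, -2, -4], [-2, 4, 4], [-4, 4, 6]].
Leading principal minors: 6, 20, 24.
All positive ⇒ H ≻ 0 ⇒ convex.

convex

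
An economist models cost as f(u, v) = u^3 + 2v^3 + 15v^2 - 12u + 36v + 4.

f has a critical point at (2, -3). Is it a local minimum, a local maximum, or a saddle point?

The mixed partial ∂²f/∂u∂v is 0, so the Hessian at any point is diag(f_uu, f_vv) = diag(6u, 6(2v + 5)).
At (2, -3): H = diag(12, -6).
The eigenvalues have opposite signs, so H is indefinite: a saddle point.

saddle point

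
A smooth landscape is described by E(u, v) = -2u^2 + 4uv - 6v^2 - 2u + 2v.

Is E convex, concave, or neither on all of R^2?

E is quadratic, so its Hessian is the constant matrix H = [[-4, 4], [4, -12]].
det(H) = 32, tr(H) = -16.
det(H) > 0 and tr(H) < 0, so H is negative definite everywhere: concave.

concave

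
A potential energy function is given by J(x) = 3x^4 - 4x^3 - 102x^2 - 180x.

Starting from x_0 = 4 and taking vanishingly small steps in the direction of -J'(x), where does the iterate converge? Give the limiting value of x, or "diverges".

5

J'(x) = 12(x - 5)(x + 1)(x + 3), so J'(4) = -420.
Gradient descent moves in the -J' direction, i.e. x is increasing.
The nearest critical point in that direction is x = 5, where J'' = 576 > 0 (a local minimum). The iterate converges there.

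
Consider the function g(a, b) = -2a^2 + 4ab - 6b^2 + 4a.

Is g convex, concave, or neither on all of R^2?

g is quadratic, so its Hessian is the constant matrix H = [[-4, 4], [4, -12]].
det(H) = 32, tr(H) = -16.
det(H) > 0 and tr(H) < 0, so H is negative definite everywhere: concave.

concave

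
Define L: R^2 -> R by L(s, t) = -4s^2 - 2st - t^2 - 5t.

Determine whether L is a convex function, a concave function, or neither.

L is quadratic, so its Hessian is the constant matrix H = [[-8, -2], [-2, -2]].
det(H) = 12, tr(H) = -10.
det(H) > 0 and tr(H) < 0, so H is negative definite everywhere: concave.

concave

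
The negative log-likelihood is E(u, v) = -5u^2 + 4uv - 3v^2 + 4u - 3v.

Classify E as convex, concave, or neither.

E is quadratic, so its Hessian is the constant matrix H = [[-10, 4], [4, -6]].
det(H) = 44, tr(H) = -16.
det(H) > 0 and tr(H) < 0, so H is negative definite everywhere: concave.

concave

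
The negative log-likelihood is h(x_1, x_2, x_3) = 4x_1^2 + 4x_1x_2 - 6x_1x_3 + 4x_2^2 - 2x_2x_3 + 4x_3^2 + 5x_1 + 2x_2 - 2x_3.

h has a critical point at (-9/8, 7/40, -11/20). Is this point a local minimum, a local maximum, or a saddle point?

local minimum

The Hessian is constant: H = [[8, 4, -6], [4, 8, -2], [-6, -2, 8]].
Leading principal minors: Δ₁ = 8, Δ₂ = 48, Δ₃ = 160.
All leading minors are positive, so H is positive definite: a local minimum.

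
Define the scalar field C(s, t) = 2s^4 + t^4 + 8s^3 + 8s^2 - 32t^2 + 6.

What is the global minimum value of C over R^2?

C(s,t) separates as P(s) + Q(t) + 6, so its minimum is min P + min Q + 6.
P'(s) = 8s(s + 1)(s + 2) vanishes at s ∈ {-2, -1, 0}; Q'(t) = 4t(t - 4)(t + 4) vanishes at t ∈ {-4, 0, 4}.
Local minima of P (where P''>0): P(-2)=0, P(0)=0. Local minima of Q: Q(-4)=-256, Q(4)=-256.
So the global minimum of C is P(-2) + Q(-4) + 6 = 0 − 256 + 6 = -250, attained at (-2, -4).

-250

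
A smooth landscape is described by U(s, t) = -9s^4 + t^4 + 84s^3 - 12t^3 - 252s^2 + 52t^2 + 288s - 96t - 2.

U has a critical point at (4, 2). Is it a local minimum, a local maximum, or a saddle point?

saddle point

The mixed partial ∂²U/∂s∂t is 0, so the Hessian at any point is diag(U_ss, U_tt) = diag(36(-3s^2 + 14s - 14), 4(3t^2 - 18t + 26)).
At (4, 2): H = diag(-216, 8).
The eigenvalues have opposite signs, so H is indefinite: a saddle point.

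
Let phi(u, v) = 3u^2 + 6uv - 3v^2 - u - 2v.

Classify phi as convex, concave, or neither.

neither

phi is quadratic, so its Hessian is the constant matrix H = [[6, 6], [6, -6]].
det(H) = -72, tr(H) = 0.
det(H) < 0, so H is indefinite: neither convex nor concave.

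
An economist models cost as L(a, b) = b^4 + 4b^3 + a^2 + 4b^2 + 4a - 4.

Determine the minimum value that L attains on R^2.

-8

L(a,b) separates as P(a) + Q(b) − 4, so its minimum is min P + min Q − 4.
P'(a) = 2a + 4 vanishes at a ∈ {-2}; Q'(b) = 4b(b + 1)(b + 2) vanishes at b ∈ {-2, -1, 0}.
Local minima of P (where P''>0): P(-2)=-4. Local minima of Q: Q(-2)=0, Q(0)=0.
So the global minimum of L is P(-2) + Q(-2) − 4 = -4 + 0 − 4 = -8, attained at (-2, -2).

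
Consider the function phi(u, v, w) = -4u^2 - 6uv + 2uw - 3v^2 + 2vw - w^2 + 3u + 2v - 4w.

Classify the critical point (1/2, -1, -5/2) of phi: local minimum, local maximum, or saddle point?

The Hessian is constant: H = [[-8, -6, 2], [-6, -6, 2], [2, 2, -2]].
Leading principal minors: Δ₁ = -8, Δ₂ = 12, Δ₃ = -16.
The minors alternate sign starting negative (−, +, −), so H is negative definite: a local maximum.

local maximum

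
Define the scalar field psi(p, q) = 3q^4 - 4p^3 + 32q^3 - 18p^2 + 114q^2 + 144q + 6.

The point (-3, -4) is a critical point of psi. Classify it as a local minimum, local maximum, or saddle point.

local minimum

The mixed partial ∂²psi/∂p∂q is 0, so the Hessian at any point is diag(psi_pp, psi_qq) = diag(-12(2p + 3), 12(3q^2 + 16q + 19)).
At (-3, -4): H = diag(36, 36).
Both eigenvalues are positive, so H is positive definite: a local minimum.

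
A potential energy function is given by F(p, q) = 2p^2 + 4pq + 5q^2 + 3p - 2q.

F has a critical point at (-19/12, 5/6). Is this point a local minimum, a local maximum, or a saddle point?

The Hessian of F is constant: H = [[4, 4], [4, 10]].
det(H) = 4·10 − 4² = 24.
det(H) > 0 and tr(H) = 14 > 0, so H is positive definite and the point is a local minimum.

local minimum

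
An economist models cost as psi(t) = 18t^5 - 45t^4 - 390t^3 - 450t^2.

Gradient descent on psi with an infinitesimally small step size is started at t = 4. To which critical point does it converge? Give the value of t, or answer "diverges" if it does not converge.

psi'(t) = 90t(t - 5)(t + 1)(t + 2), so psi'(4) = -10800.
Gradient descent moves in the -psi' direction, i.e. t is increasing.
The nearest critical point in that direction is t = 5, where psi'' = 18900 > 0 (a local minimum). The iterate converges there.

5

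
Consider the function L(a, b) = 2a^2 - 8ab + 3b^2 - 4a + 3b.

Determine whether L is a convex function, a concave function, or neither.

L is quadratic, so its Hessian is the constant matrix H = [[4, -8], [-8, 6]].
det(H) = -40, tr(H) = 10.
det(H) < 0, so H is indefinite: neither convex nor concave.

neither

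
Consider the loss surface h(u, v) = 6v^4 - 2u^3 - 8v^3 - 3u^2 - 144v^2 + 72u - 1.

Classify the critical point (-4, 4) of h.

The mixed partial ∂²h/∂u∂v is 0, so the Hessian at any point is diag(h_uu, h_vv) = diag(-6(2u + 1), 24(3v^2 - 2v - 12)).
At (-4, 4): H = diag(42, 672).
Both eigenvalues are positive, so H is positive definite: a local minimum.

local minimum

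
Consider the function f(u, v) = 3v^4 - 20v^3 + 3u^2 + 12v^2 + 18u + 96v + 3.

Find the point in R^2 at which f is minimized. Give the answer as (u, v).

(-3, -1)

f(u,v) separates as P(u) + Q(v) + 3, so its minimum is min P + min Q + 3.
P'(u) = 6u + 18 vanishes at u ∈ {-3}; Q'(v) = 12(v - 4)(v - 2)(v + 1) vanishes at v ∈ {-1, 2, 4}.
Local minima of P (where P''>0): P(-3)=-27. Local minima of Q: Q(-1)=-61, Q(4)=64.
So the global minimum of f is P(-3) + Q(-1) + 3 = -27 − 61 + 3 = -85, attained at (-3, -1).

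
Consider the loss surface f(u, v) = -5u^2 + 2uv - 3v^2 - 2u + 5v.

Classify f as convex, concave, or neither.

f is quadratic, so its Hessian is the constant matrix H = [[-10, 2], [2, -6]].
det(H) = 56, tr(H) = -16.
det(H) > 0 and tr(H) < 0, so H is negative definite everywhere: concave.

concave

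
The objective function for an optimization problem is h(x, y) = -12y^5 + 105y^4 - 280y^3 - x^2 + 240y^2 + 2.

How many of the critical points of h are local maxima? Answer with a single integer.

h separates as a function of x plus a function of y, so ∇h=0 decouples.
∂h/∂x = -2x = 0 at x ∈ {0}; ∂h/∂y = -60y(y - 4)(y - 2)(y - 1) = 0 at y ∈ {0, 1, 2, 4}.
The Hessian is diagonal: diag(h_xx, h_yy). Second derivatives: h_xx(0)=-2; h_yy(0)=480, h_yy(1)=-180, h_yy(2)=240, h_yy(4)=-1440.
Local maxima occur where both diagonal entries negative: (0, 1), (0, 4). Count: 2.

2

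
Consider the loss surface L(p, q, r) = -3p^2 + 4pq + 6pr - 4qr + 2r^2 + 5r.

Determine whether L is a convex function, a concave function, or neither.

neither

L is quadratic, so its Hessian is the constant matrix H = [[-6, 4, 6], [4, 0, -4], [6, -4, 4]].
Leading principal minors: -6, -16, -160.
Neither pattern holds ⇒ H is indefinite ⇒ neither convex nor concave.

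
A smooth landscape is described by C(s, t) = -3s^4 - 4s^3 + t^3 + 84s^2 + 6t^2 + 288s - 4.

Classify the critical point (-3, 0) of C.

The mixed partial ∂²C/∂s∂t is 0, so the Hessian at any point is diag(C_ss, C_tt) = diag(12(-3s^2 - 2s + 14), 6(t + 2)).
At (-3, 0): H = diag(-84, 12).
The eigenvalues have opposite signs, so H is indefinite: a saddle point.

saddle point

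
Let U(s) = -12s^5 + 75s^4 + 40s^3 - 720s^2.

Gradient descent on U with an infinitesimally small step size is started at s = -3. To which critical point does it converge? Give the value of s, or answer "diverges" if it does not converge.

U'(s) = -60s(s - 4)(s - 3)(s + 2), so U'(-3) = -7560.
Gradient descent moves in the -U' direction, i.e. s is increasing.
The nearest critical point in that direction is s = -2, where U'' = 3600 > 0 (a local minimum). The iterate converges there.

-2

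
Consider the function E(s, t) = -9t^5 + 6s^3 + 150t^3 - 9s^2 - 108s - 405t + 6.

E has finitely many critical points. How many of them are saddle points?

4

E separates as a function of s plus a function of t, so ∇E=0 decouples.
∂E/∂s = 18(s - 3)(s + 2) = 0 at s ∈ {-2, 3}; ∂E/∂t = -45(t - 3)(t - 1)(t + 1)(t + 3) = 0 at t ∈ {-3, -1, 1, 3}.
The Hessian is diagonal: diag(E_ss, E_tt). Second derivatives: E_ss(-2)=-90, E_ss(3)=90; E_tt(-3)=2160, E_tt(-1)=-720, E_tt(1)=720, E_tt(3)=-2160.
Saddle points occur where the two diagonal entries have opposite signs: (-2, -3), (-2, 1), (3, -1), (3, 3). Count: 4.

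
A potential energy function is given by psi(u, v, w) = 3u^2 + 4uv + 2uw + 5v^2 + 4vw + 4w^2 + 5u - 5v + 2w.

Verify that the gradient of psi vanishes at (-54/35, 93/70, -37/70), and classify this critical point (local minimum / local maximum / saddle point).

∇psi = (6u + 4v + 2w + 5, 4u + 10v + 4w - 5, 2u + 4v + 8w + 2); substituting (-54/35, 93/70, -37/70) gives ∇psi = (0, 0, 0), so (-54/35, 93/70, -37/70) is indeed a critical point.
The Hessian is constant: H = [[6, 4, 2], [4, 10, 4], [2, 4, 8]].
Leading principal minors: Δ₁ = 6, Δ₂ = 44, Δ₃ = 280.
All leading minors are positive, so H is positive definite: a local minimum.

local minimum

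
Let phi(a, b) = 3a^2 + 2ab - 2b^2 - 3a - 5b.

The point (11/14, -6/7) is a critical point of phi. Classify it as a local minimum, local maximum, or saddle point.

The Hessian of phi is constant: H = [[6, 2], [2, -4]].
det(H) = 6·(-4) − 2² = -28.
Since det(H) < 0, H is indefinite and the critical point is a saddle point.

saddle point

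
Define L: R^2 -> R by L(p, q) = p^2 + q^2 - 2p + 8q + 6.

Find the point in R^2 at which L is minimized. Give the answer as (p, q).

L(p,q) separates as A(p) + B(q) + 6, so its minimum is min A + min B + 6.
A'(p) = 2p - 2 vanishes at p ∈ {1}; B'(q) = 2q + 8 vanishes at q ∈ {-4}.
Local minima of A (where A''>0): A(1)=-1. Local minima of B: B(-4)=-16.
So the global minimum of L is A(1) + B(-4) + 6 = -1 − 16 + 6 = -11, attained at (1, -4).

(1, -4)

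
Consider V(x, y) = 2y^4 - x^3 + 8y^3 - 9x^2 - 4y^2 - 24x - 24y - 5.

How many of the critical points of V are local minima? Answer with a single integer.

2

V separates as a function of x plus a function of y, so ∇V=0 decouples.
∂V/∂x = -3(x + 2)(x + 4) = 0 at x ∈ {-4, -2}; ∂V/∂y = 8(y - 1)(y + 1)(y + 3) = 0 at y ∈ {-3, -1, 1}.
The Hessian is diagonal: diag(V_xx, V_yy). Second derivatives: V_xx(-4)=6, V_xx(-2)=-6; V_yy(-3)=64, V_yy(-1)=-32, V_yy(1)=64.
Local minima occur where both diagonal entries positive: (-4, -3), (-4, 1). Count: 2.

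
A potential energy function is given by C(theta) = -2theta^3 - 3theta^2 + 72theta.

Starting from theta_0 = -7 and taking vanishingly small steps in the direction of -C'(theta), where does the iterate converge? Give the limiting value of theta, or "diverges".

C'(theta) = -6(theta - 3)(theta + 4), so C'(-7) = -180.
Gradient descent moves in the -C' direction, i.e. theta is increasing.
The nearest critical point in that direction is theta = -4, where C'' = 42 > 0 (a local minimum). The iterate converges there.

-4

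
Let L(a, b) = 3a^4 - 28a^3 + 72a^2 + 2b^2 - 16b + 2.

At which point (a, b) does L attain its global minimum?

L(a,b) separates as P(a) + Q(b) + 2, so its minimum is min P + min Q + 2.
P'(a) = 12a(a - 4)(a - 3) vanishes at a ∈ {0, 3, 4}; Q'(b) = 4b - 16 vanishes at b ∈ {4}.
Local minima of P (where P''>0): P(0)=0, P(4)=128. Local minima of Q: Q(4)=-32.
So the global minimum of L is P(0) + Q(4) + 2 = 0 − 32 + 2 = -30, attained at (0, 4).

(0, 4)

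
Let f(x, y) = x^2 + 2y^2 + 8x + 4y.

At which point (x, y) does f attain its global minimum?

f(x,y) separates as P(x) + Q(y), so its minimum is min P + min Q.
P'(x) = 2x + 8 vanishes at x ∈ {-4}; Q'(y) = 4y + 4 vanishes at y ∈ {-1}.
Local minima of P (where P''>0): P(-4)=-16. Local minima of Q: Q(-1)=-2.
So the global minimum of f is P(-4) + Q(-1) = -16 − 2 = -18, attained at (-4, -1).

(-4, -1)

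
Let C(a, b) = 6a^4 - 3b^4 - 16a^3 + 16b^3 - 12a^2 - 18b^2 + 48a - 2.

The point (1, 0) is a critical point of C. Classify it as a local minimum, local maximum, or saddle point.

local maximum

The mixed partial ∂²C/∂a∂b is 0, so the Hessian at any point is diag(C_aa, C_bb) = diag(24(3a^2 - 4a - 1), 12(-3b^2 + 8b - 3)).
At (1, 0): H = diag(-48, -36).
Both eigenvalues are negative, so H is negative definite: a local maximum.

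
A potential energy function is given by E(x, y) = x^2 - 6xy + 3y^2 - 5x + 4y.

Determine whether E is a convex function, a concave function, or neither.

E is quadratic, so its Hessian is the constant matrix H = [[2, -6], [-6, 6]].
det(H) = -24, tr(H) = 8.
det(H) < 0, so H is indefinite: neither convex nor concave.

neither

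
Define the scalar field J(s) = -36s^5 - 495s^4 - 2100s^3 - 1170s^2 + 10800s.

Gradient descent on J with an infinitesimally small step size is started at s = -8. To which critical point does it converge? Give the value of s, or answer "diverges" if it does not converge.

J'(s) = -180(s - 1)(s + 3)(s + 4)(s + 5), so J'(-8) = -97200.
Gradient descent moves in the -J' direction, i.e. s is increasing.
The nearest critical point in that direction is s = -5, where J'' = 2160 > 0 (a local minimum). The iterate converges there.

-5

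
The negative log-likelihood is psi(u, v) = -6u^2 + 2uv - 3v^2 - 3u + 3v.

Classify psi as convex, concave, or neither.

psi is quadratic, so its Hessian is the constant matrix H = [[-12, 2], [2, -6]].
det(H) = 68, tr(H) = -18.
det(H) > 0 and tr(H) < 0, so H is negative definite everywhere: concave.

concave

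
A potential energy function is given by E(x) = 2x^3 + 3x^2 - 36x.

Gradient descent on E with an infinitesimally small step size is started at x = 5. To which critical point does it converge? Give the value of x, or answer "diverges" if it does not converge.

2

E'(x) = 6(x - 2)(x + 3), so E'(5) = 144.
Gradient descent moves in the -E' direction, i.e. x is decreasing.
The nearest critical point in that direction is x = 2, where E'' = 30 > 0 (a local minimum). The iterate converges there.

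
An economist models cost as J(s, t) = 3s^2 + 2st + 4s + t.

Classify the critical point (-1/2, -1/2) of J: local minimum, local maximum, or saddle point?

The Hessian of J is constant: H = [[6, 2], [2, 0]].
det(H) = 6·0 − 2² = -4.
Since det(H) < 0, H is indefinite and the critical point is a saddle point.

saddle point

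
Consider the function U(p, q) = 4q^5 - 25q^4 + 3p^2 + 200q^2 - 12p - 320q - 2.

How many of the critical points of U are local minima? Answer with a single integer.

U separates as a function of p plus a function of q, so ∇U=0 decouples.
∂U/∂p = 6(p - 2) = 0 at p ∈ {2}; ∂U/∂q = 20(q - 4)(q - 2)(q - 1)(q + 2) = 0 at q ∈ {-2, 1, 2, 4}.
The Hessian is diagonal: diag(U_pp, U_qq). Second derivatives: U_pp(2)=6; U_qq(-2)=-1440, U_qq(1)=180, U_qq(2)=-160, U_qq(4)=720.
Local minima occur where both diagonal entries positive: (2, 1), (2, 4). Count: 2.

2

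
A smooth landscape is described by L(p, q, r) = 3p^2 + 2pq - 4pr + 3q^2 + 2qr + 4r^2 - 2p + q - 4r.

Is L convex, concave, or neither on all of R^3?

convex

L is quadratic, so its Hessian is the constant matrix H = [[6, 2, -4], [2, 6, 2], [-4, 2, 8]].
Leading principal minors: 6, 32, 104.
All positive ⇒ H ≻ 0 ⇒ convex.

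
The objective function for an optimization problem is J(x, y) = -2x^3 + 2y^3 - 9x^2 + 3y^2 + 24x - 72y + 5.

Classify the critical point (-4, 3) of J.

The mixed partial ∂²J/∂x∂y is 0, so the Hessian at any point is diag(J_xx, J_yy) = diag(-6(2x + 3), 6(2y + 1)).
At (-4, 3): H = diag(30, 42).
Both eigenvalues are positive, so H is positive definite: a local minimum.

local minimum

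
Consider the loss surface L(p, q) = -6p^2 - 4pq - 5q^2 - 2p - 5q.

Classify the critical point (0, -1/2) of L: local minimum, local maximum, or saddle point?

The Hessian of L is constant: H = [[-12, -4], [-4, -10]].
det(H) = (-12)·(-10) − (-4)² = 104.
det(H) > 0 and tr(H) = -22 < 0, so H is negative definite and the point is a local maximum.

local maximum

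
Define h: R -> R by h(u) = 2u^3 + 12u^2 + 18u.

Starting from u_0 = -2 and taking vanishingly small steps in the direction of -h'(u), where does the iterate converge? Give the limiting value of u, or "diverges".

h'(u) = 6(u + 1)(u + 3), so h'(-2) = -6.
Gradient descent moves in the -h' direction, i.e. u is increasing.
The nearest critical point in that direction is u = -1, where h'' = 12 > 0 (a local minimum). The iterate converges there.

-1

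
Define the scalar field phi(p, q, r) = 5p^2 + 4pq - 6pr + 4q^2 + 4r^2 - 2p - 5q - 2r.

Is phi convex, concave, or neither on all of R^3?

phi is quadratic, so its Hessian is the constant matrix H = [[10, 4, -6], [4, 8, 0], [-6, 0, 8]].
Leading principal minors: 10, 64, 224.
All positive ⇒ H ≻ 0 ⇒ convex.

convex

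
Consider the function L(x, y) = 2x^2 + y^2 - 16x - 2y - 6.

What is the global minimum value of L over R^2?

-39

L(x,y) separates as P(x) + Q(y) − 6, so its minimum is min P + min Q − 6.
P'(x) = 4x - 16 vanishes at x ∈ {4}; Q'(y) = 2y - 2 vanishes at y ∈ {1}.
Local minima of P (where P''>0): P(4)=-32. Local minima of Q: Q(1)=-1.
So the global minimum of L is P(4) + Q(1) − 6 = -32 − 1 − 6 = -39, attained at (4, 1).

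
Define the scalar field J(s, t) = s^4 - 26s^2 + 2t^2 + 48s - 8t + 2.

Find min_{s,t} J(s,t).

J(s,t) separates as P(s) + Q(t) + 2, so its minimum is min P + min Q + 2.
P'(s) = 4(s - 3)(s - 1)(s + 4) vanishes at s ∈ {-4, 1, 3}; Q'(t) = 4(t - 2) vanishes at t ∈ {2}.
Local minima of P (where P''>0): P(-4)=-352, P(3)=-9. Local minima of Q: Q(2)=-8.
So the global minimum of J is P(-4) + Q(2) + 2 = -352 − 8 + 2 = -358, attained at (-4, 2).

-358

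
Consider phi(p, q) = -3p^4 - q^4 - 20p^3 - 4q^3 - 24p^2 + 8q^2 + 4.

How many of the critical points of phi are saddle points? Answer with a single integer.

phi separates as a function of p plus a function of q, so ∇phi=0 decouples.
∂phi/∂p = -12p(p + 1)(p + 4) = 0 at p ∈ {-4, -1, 0}; ∂phi/∂q = -4q(q - 1)(q + 4) = 0 at q ∈ {-4, 0, 1}.
The Hessian is diagonal: diag(phi_pp, phi_qq). Second derivatives: phi_pp(-4)=-144, phi_pp(-1)=36, phi_pp(0)=-48; phi_qq(-4)=-80, phi_qq(0)=16, phi_qq(1)=-20.
Saddle points occur where the two diagonal entries have opposite signs: (-4, 0), (-1, -4), (-1, 1), (0, 0). Count: 4.

4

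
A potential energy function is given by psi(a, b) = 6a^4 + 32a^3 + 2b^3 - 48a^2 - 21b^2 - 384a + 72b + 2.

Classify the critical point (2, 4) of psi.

The mixed partial ∂²psi/∂a∂b is 0, so the Hessian at any point is diag(psi_aa, psi_bb) = diag(24(3a^2 + 8a - 4), 6(2b - 7)).
At (2, 4): H = diag(576, 6).
Both eigenvalues are positive, so H is positive definite: a local minimum.

local minimum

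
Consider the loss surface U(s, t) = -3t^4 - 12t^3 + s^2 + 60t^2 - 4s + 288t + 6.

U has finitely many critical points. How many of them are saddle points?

U separates as a function of s plus a function of t, so ∇U=0 decouples.
∂U/∂s = 2(s - 2) = 0 at s ∈ {2}; ∂U/∂t = -12(t - 3)(t + 2)(t + 4) = 0 at t ∈ {-4, -2, 3}.
The Hessian is diagonal: diag(U_ss, U_tt). Second derivatives: U_ss(2)=2; U_tt(-4)=-168, U_tt(-2)=120, U_tt(3)=-420.
Saddle points occur where the two diagonal entries have opposite signs: (2, -4), (2, 3). Count: 2.

2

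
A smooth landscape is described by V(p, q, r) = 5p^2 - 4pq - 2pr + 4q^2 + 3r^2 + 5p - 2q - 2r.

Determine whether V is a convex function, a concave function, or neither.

V is quadratic, so its Hessian is the constant matrix H = [[10, -4, -2], [-4, 8, 0], [-2, 0, 6]].
Leading principal minors: 10, 64, 352.
All positive ⇒ H ≻ 0 ⇒ convex.

convex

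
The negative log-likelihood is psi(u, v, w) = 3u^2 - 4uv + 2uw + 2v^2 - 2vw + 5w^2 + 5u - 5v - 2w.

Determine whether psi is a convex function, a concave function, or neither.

convex

psi is quadratic, so its Hessian is the constant matrix H = [[6, -4, 2], [-4, 4, -2], [2, -2, 10]].
Leading principal minors: 6, 8, 72.
All positive ⇒ H ≻ 0 ⇒ convex.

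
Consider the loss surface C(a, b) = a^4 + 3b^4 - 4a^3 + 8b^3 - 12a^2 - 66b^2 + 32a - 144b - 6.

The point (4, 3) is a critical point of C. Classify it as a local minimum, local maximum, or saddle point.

local minimum

The mixed partial ∂²C/∂a∂b is 0, so the Hessian at any point is diag(C_aa, C_bb) = diag(12(a^2 - 2a - 2), 12(3b^2 + 4b - 11)).
At (4, 3): H = diag(72, 336).
Both eigenvalues are positive, so H is positive definite: a local minimum.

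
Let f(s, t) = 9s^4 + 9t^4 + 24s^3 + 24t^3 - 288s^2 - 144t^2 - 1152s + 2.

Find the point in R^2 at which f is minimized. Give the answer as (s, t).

(4, -4)

f(s,t) separates as P(s) + Q(t) + 2, so its minimum is min P + min Q + 2.
P'(s) = 36(s - 4)(s + 2)(s + 4) vanishes at s ∈ {-4, -2, 4}; Q'(t) = 36t(t - 2)(t + 4) vanishes at t ∈ {-4, 0, 2}.
Local minima of P (where P''>0): P(-4)=768, P(4)=-5376. Local minima of Q: Q(-4)=-1536, Q(2)=-240.
So the global minimum of f is P(4) + Q(-4) + 2 = -5376 − 1536 + 2 = -6910, attained at (4, -4).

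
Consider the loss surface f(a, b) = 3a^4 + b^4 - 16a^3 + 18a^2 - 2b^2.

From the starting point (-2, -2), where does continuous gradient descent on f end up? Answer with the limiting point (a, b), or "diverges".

(0, -1)

f is separable, so gradient descent decouples: a follows -∂f/∂a, b follows -∂f/∂b.
∂f/∂a = 12a(a - 3)(a - 1); at a=-2 this is -360, so a increases.
∂f/∂b = 4b(b - 1)(b + 1); at b=-2 this is -24, so b increases.
a converges to its nearest critical value 0 (a local min of the a-part); b converges to -1. The iterate converges to (0, -1).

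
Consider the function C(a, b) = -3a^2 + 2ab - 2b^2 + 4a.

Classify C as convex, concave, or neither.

C is quadratic, so its Hessian is the constant matrix H = [[-6, 2], [2, -4]].
det(H) = 20, tr(H) = -10.
det(H) > 0 and tr(H) < 0, so H is negative definite everywhere: concave.

concave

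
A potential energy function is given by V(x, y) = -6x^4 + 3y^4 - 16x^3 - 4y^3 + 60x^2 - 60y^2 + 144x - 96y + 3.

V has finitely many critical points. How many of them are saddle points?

5

V separates as a function of x plus a function of y, so ∇V=0 decouples.
∂V/∂x = -24(x - 2)(x + 1)(x + 3) = 0 at x ∈ {-3, -1, 2}; ∂V/∂y = 12(y - 4)(y + 1)(y + 2) = 0 at y ∈ {-2, -1, 4}.
The Hessian is diagonal: diag(V_xx, V_yy). Second derivatives: V_xx(-3)=-240, V_xx(-1)=144, V_xx(2)=-360; V_yy(-2)=72, V_yy(-1)=-60, V_yy(4)=360.
Saddle points occur where the two diagonal entries have opposite signs: (-3, -2), (-3, 4), (-1, -1), (2, -2), (2, 4). Count: 5.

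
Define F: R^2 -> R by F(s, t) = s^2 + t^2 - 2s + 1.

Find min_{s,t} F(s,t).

F(s,t) separates as P(s) + Q(t) + 1, so its minimum is min P + min Q + 1.
P'(s) = 2s - 2 vanishes at s ∈ {1}; Q'(t) = 2t vanishes at t ∈ {0}.
Local minima of P (where P''>0): P(1)=-1. Local minima of Q: Q(0)=0.
So the global minimum of F is P(1) + Q(0) + 1 = -1 + 0 + 1 = 0, attained at (1, 0).

0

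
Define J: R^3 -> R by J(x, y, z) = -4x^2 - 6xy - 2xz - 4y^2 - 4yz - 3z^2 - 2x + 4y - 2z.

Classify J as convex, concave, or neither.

J is quadratic, so its Hessian is the constant matrix H = [[-8, -6, -2], [-6, -8, -4], [-2, -4, -6]].
Leading principal minors: -8, 28, -104.
Signs alternate −, +, − ⇒ H ≺ 0 ⇒ concave.

concave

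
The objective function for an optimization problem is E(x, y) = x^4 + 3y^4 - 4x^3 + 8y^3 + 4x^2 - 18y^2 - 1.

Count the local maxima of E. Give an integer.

E separates as a function of x plus a function of y, so ∇E=0 decouples.
∂E/∂x = 4x(x - 2)(x - 1) = 0 at x ∈ {0, 1, 2}; ∂E/∂y = 12y(y - 1)(y + 3) = 0 at y ∈ {-3, 0, 1}.
The Hessian is diagonal: diag(E_xx, E_yy). Second derivatives: E_xx(0)=8, E_xx(1)=-4, E_xx(2)=8; E_yy(-3)=144, E_yy(0)=-36, E_yy(1)=48.
Local maxima occur where both diagonal entries negative: (1, 0). Count: 1.

1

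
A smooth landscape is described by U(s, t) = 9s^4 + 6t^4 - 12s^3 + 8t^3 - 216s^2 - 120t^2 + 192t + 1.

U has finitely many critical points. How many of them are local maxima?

U separates as a function of s plus a function of t, so ∇U=0 decouples.
∂U/∂s = 36s(s - 4)(s + 3) = 0 at s ∈ {-3, 0, 4}; ∂U/∂t = 24(t - 2)(t - 1)(t + 4) = 0 at t ∈ {-4, 1, 2}.
The Hessian is diagonal: diag(U_ss, U_tt). Second derivatives: U_ss(-3)=756, U_ss(0)=-432, U_ss(4)=1008; U_tt(-4)=720, U_tt(1)=-120, U_tt(2)=144.
Local maxima occur where both diagonal entries negative: (0, 1). Count: 1.

1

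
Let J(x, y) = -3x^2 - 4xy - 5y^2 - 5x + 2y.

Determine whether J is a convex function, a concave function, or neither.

J is quadratic, so its Hessian is the constant matrix H = [[-6, -4], [-4, -10]].
det(H) = 44, tr(H) = -16.
det(H) > 0 and tr(H) < 0, so H is negative definite everywhere: concave.

concave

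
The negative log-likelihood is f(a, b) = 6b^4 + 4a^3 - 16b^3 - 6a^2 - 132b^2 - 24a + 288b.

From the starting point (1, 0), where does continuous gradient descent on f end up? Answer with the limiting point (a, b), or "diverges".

(2, -3)

f is separable, so gradient descent decouples: a follows -∂f/∂a, b follows -∂f/∂b.
∂f/∂a = 12(a - 2)(a + 1); at a=1 this is -24, so a increases.
∂f/∂b = 24(b - 4)(b - 1)(b + 3); at b=0 this is 288, so b decreases.
a converges to its nearest critical value 2 (a local min of the a-part); b converges to -3. The iterate converges to (2, -3).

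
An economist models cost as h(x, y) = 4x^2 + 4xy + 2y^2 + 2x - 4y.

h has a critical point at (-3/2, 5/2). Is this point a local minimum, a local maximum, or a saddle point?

local minimum

The Hessian of h is constant: H = [[8, 4], [4, 4]].
det(H) = 8·4 − 4² = 16.
det(H) > 0 and tr(H) = 12 > 0, so H is positive definite and the point is a local minimum.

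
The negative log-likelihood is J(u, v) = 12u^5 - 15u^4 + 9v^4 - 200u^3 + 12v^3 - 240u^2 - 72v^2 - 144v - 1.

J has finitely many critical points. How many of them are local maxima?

2

J separates as a function of u plus a function of v, so ∇J=0 decouples.
∂J/∂u = 60u(u - 4)(u + 1)(u + 2) = 0 at u ∈ {-2, -1, 0, 4}; ∂J/∂v = 36(v - 2)(v + 1)(v + 2) = 0 at v ∈ {-2, -1, 2}.
The Hessian is diagonal: diag(J_uu, J_vv). Second derivatives: J_uu(-2)=-720, J_uu(-1)=300, J_uu(0)=-480, J_uu(4)=7200; J_vv(-2)=144, J_vv(-1)=-108, J_vv(2)=432.
Local maxima occur where both diagonal entries negative: (-2, -1), (0, -1). Count: 2.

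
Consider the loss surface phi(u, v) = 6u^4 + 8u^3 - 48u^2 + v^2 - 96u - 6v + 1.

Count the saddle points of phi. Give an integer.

1

phi separates as a function of u plus a function of v, so ∇phi=0 decouples.
∂phi/∂u = 24(u - 2)(u + 1)(u + 2) = 0 at u ∈ {-2, -1, 2}; ∂phi/∂v = 2(v - 3) = 0 at v ∈ {3}.
The Hessian is diagonal: diag(phi_uu, phi_vv). Second derivatives: phi_uu(-2)=96, phi_uu(-1)=-72, phi_uu(2)=288; phi_vv(3)=2.
Saddle points occur where the two diagonal entries have opposite signs: (-1, 3). Count: 1.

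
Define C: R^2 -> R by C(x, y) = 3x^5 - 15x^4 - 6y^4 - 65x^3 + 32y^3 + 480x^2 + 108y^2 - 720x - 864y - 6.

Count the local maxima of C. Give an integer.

C separates as a function of x plus a function of y, so ∇C=0 decouples.
∂C/∂x = 15(x - 4)(x - 3)(x - 1)(x + 4) = 0 at x ∈ {-4, 1, 3, 4}; ∂C/∂y = -24(y - 4)(y - 3)(y + 3) = 0 at y ∈ {-3, 3, 4}.
The Hessian is diagonal: diag(C_xx, C_yy). Second derivatives: C_xx(-4)=-4200, C_xx(1)=450, C_xx(3)=-210, C_xx(4)=360; C_yy(-3)=-1008, C_yy(3)=144, C_yy(4)=-168.
Local maxima occur where both diagonal entries negative: (-4, -3), (-4, 4), (3, -3), (3, 4). Count: 4.

4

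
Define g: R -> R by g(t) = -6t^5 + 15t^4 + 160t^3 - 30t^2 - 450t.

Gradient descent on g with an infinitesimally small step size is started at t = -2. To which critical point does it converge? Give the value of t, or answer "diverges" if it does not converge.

-3

g'(t) = -30(t - 5)(t - 1)(t + 1)(t + 3), so g'(-2) = 630.
Gradient descent moves in the -g' direction, i.e. t is decreasing.
The nearest critical point in that direction is t = -3, where g'' = 1920 > 0 (a local minimum). The iterate converges there.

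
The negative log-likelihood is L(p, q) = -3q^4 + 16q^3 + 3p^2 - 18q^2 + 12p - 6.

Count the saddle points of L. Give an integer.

L separates as a function of p plus a function of q, so ∇L=0 decouples.
∂L/∂p = 6(p + 2) = 0 at p ∈ {-2}; ∂L/∂q = -12q(q - 3)(q - 1) = 0 at q ∈ {0, 1, 3}.
The Hessian is diagonal: diag(L_pp, L_qq). Second derivatives: L_pp(-2)=6; L_qq(0)=-36, L_qq(1)=24, L_qq(3)=-72.
Saddle points occur where the two diagonal entries have opposite signs: (-2, 0), (-2, 3). Count: 2.

2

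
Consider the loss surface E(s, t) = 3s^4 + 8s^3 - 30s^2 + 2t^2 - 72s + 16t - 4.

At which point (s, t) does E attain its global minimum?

E(s,t) separates as P(s) + Q(t) − 4, so its minimum is min P + min Q − 4.
P'(s) = 12(s - 2)(s + 1)(s + 3) vanishes at s ∈ {-3, -1, 2}; Q'(t) = 4(t + 4) vanishes at t ∈ {-4}.
Local minima of P (where P''>0): P(-3)=-27, P(2)=-152. Local minima of Q: Q(-4)=-32.
So the global minimum of E is P(2) + Q(-4) − 4 = -152 − 32 − 4 = -188, attained at (2, -4).

(2, -4)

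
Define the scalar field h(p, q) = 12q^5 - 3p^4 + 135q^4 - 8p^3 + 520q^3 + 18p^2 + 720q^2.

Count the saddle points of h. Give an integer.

6

h separates as a function of p plus a function of q, so ∇h=0 decouples.
∂h/∂p = -12p(p - 1)(p + 3) = 0 at p ∈ {-3, 0, 1}; ∂h/∂q = 60q(q + 2)(q + 3)(q + 4) = 0 at q ∈ {-4, -3, -2, 0}.
The Hessian is diagonal: diag(h_pp, h_qq). Second derivatives: h_pp(-3)=-144, h_pp(0)=36, h_pp(1)=-48; h_qq(-4)=-480, h_qq(-3)=180, h_qq(-2)=-240, h_qq(0)=1440.
Saddle points occur where the two diagonal entries have opposite signs: (-3, -3), (-3, 0), (0, -4), (0, -2), (1, -3), (1, 0). Count: 6.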